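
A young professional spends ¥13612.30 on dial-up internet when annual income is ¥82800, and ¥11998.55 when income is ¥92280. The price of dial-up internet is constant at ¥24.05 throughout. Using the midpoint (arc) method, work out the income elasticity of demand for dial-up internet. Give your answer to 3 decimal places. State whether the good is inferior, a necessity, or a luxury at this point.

-1.164 (inferior good)

With a constant price, Q₁ = 13612.30/24.05 = 566.000 and Q₂ = 11998.55/24.05 = 498.900 (equivalently, work directly with expenditure since P cancels).
Midpoint %ΔQ = (11998.55 − 13612.30)/12805.43 = -0.12602; midpoint %ΔI = (92280 − 82800)/87540 = 0.10829.
η = -0.12602 / 0.10829 = -1.164.
η < 0 ⇒ inferior good.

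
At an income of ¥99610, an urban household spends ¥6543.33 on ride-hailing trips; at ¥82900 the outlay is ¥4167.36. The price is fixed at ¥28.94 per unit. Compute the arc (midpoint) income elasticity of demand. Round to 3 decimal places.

With a constant price, Q₁ = 6543.33/28.94 = 226.100 and Q₂ = 4167.36/28.94 = 144.000 (equivalently, work directly with expenditure since P cancels).
Midpoint %ΔQ = (4167.36 − 6543.33)/5355.34 = -0.44366; midpoint %ΔI = (82900 − 99610)/91255 = -0.18311.
η = -0.44366 / -0.18311 = 2.423.

2.423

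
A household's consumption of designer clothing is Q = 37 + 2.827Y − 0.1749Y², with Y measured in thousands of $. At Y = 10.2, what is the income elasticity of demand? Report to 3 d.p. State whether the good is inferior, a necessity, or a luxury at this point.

At Y = 10.2: Q = 47.6388.
dQ/dY = 2.827 − 0.3498Y = -0.74096.
η = (dQ/dY)·(Y/Q) = -0.74096 × (10.2/47.6388) = -0.159.
η < 0 ⇒ inferior good.

-0.159 (inferior good)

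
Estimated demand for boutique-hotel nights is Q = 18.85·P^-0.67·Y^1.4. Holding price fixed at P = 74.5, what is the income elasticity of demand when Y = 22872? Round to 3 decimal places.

1.400

For a multiplicative demand Q = A·P^α·Y^β, the income elasticity is β everywhere.
Here β = 1.4, so η = 1.400.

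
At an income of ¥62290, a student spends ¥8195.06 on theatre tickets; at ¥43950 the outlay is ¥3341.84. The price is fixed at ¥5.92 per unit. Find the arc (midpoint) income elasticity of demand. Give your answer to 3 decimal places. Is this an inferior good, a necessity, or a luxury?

With a constant price, Q₁ = 8195.06/5.92 = 1384.301 and Q₂ = 3341.84/5.92 = 564.500 (equivalently, work directly with expenditure since P cancels).
Midpoint %ΔQ = (3341.84 − 8195.06)/5768.45 = -0.84134; midpoint %ΔI = (43950 − 62290)/53120 = -0.34526.
η = -0.84134 / -0.34526 = 2.437.
η > 1 ⇒ luxury.

2.437 (luxury)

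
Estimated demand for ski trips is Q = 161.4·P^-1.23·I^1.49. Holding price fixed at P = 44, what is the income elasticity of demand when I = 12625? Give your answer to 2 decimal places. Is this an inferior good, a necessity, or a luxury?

For a multiplicative demand Q = A·P^α·I^β, the income elasticity is β everywhere.
Here β = 1.49, so η = 1.49.
Since η > 1, this is a luxury.

1.49 (luxury)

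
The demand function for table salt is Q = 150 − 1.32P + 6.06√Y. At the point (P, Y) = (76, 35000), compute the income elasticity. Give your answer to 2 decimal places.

At P = 76, Y = 35000: Q = 1183.402.
Holding P constant, ∂Q/∂Y = 6.06/(2√Y) = 0.016196.
η_Y = (∂Q/∂Y)·(Y/Q) = 0.016196 × (35000/1183.402) = 0.48.

0.48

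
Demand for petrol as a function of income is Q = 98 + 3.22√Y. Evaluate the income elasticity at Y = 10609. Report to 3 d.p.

At Y = 10609: Q = 429.660.
dQ/dY = 3.22/(2√Y) = 0.0156311 at this income.
η = (dQ/dY)·(Y/Q) = 0.0156311 × (10609/429.660) = 0.386.

0.386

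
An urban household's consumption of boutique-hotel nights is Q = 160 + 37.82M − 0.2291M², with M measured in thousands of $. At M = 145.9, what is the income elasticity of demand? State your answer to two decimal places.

At M = 145.9: Q = 801.1298.
dQ/dM = 37.82 − 0.4582M = -29.03138.
η = (dQ/dM)·(M/Q) = -29.03138 × (145.9/801.1298) = -5.29.

-5.29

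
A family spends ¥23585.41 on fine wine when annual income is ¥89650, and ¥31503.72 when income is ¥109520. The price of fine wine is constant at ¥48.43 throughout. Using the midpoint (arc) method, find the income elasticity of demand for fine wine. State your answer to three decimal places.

With a constant price, Q₁ = 23585.41/48.43 = 487.000 and Q₂ = 31503.72/48.43 = 650.500 (equivalently, work directly with expenditure since P cancels).
Midpoint %ΔQ = (31503.72 − 23585.41)/27544.57 = 0.28747; midpoint %ΔI = (109520 − 89650)/99585 = 0.19953.
η = 0.28747 / 0.19953 = 1.441.

1.441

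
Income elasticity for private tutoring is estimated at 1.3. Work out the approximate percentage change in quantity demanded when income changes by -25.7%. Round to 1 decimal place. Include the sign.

%ΔQ ≈ η × %ΔI = 1.3 × (-25.7%) = -33.4%.

-33.4%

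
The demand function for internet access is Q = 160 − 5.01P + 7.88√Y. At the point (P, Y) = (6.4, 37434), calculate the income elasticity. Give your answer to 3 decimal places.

0.461

At P = 6.4, Y = 37434: Q = 1652.548.
Holding P constant, ∂Q/∂Y = 7.88/(2√Y) = 0.020364.
η_Y = (∂Q/∂Y)·(Y/Q) = 0.020364 × (37434/1652.548) = 0.461.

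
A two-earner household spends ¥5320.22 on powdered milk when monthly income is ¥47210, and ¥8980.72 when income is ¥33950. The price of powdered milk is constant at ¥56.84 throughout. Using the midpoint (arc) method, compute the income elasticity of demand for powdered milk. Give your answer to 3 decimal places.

With a constant price, Q₁ = 5320.22/56.84 = 93.600 and Q₂ = 8980.72/56.84 = 158.000 (equivalently, work directly with expenditure since P cancels).
Midpoint %ΔQ = (8980.72 − 5320.22)/7150.47 = 0.51192; midpoint %ΔI = (33950 − 47210)/40580 = -0.32676.
η = 0.51192 / -0.32676 = -1.567.

-1.567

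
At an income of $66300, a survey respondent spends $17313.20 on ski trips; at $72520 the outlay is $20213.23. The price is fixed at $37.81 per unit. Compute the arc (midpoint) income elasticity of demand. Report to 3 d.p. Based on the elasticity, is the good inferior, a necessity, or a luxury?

With a constant price, Q₁ = 17313.20/37.81 = 457.900 and Q₂ = 20213.23/37.81 = 534.600 (equivalently, work directly with expenditure since P cancels).
Midpoint %ΔQ = (20213.23 − 17313.20)/18763.22 = 0.15456; midpoint %ΔI = (72520 − 66300)/69410 = 0.08961.
η = 0.15456 / 0.08961 = 1.725.
η > 1 ⇒ luxury.

1.725 (luxury)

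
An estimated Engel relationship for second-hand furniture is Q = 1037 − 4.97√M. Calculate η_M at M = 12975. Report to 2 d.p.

-0.60

At M = 12975: Q = 470.878.
dQ/dM = -4.97/(2√M) = -0.0218159 at this income.
η = (dQ/dM)·(M/Q) = -0.0218159 × (12975/470.878) = -0.60.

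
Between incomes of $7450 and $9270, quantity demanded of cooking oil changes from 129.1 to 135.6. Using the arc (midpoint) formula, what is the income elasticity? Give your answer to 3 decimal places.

ΔQ = 135.6 − 129.1 = 6.5; midpoint Q̄ = (129.1 + 135.6)/2 = 132.35.
ΔI = 9270 − 7450 = 1820; midpoint Ī = (7450 + 9270)/2 = 8360.
η = (ΔQ/Q̄) ÷ (ΔI/Ī) = (6.5/132.35) ÷ (1820/8360) = 0.226.

0.226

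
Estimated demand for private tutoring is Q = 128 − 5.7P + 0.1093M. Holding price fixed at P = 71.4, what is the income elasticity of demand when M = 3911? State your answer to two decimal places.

At P = 71.4, M = 3911: Q = 148.492.
Holding P constant, ∂Q/∂M = 0.1093.
η_M = (∂Q/∂M)·(M/Q) = 0.1093 × (3911/148.492) = 2.88.

2.88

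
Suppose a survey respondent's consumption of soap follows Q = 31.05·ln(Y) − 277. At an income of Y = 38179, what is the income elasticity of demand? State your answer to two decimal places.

At Y = 38179: Q = 50.579.
dQ/dY = 31.05/Y = 0.000813274 at this income.
η = (dQ/dY)·(Y/Q) = 0.000813274 × (38179/50.579) = 0.61.

0.61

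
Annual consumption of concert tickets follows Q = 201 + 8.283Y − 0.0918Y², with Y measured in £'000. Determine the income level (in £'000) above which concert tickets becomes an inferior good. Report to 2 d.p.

dQ/dY = 8.283 − 0.1836Y.
The good is inferior where dQ/dY < 0. Setting dQ/dY = 0 gives Y = 8.283 / 0.1836 = 45.11.

45.11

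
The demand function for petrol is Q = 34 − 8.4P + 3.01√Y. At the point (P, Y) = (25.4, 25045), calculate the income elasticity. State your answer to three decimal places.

0.802

At P = 25.4, Y = 25045: Q = 296.991.
Holding P constant, ∂Q/∂Y = 3.01/(2√Y) = 0.0095099.
η_Y = (∂Q/∂Y)·(Y/Q) = 0.0095099 × (25045/296.991) = 0.802.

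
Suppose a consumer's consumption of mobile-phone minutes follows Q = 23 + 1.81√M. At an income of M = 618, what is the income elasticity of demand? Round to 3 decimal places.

At M = 618: Q = 67.996.
dQ/dM = 1.81/(2√M) = 0.0364044 at this income.
η = (dQ/dM)·(M/Q) = 0.0364044 × (618/67.996) = 0.331.

0.331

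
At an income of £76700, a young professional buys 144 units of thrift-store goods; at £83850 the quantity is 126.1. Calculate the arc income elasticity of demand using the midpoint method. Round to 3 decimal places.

ΔQ = 126.1 − 144 = -17.9; midpoint Q̄ = (144 + 126.1)/2 = 135.05.
ΔI = 83850 − 76700 = 7150; midpoint Ī = (76700 + 83850)/2 = 80275.
η = (ΔQ/Q̄) ÷ (ΔI/Ī) = (-17.9/135.05) ÷ (7150/80275) = -1.488.

-1.488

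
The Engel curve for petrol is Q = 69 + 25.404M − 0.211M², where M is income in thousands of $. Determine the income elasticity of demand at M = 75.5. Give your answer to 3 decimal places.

-0.622

At M = 75.5: Q = 784.2492.
dQ/dM = 25.404 − 0.422M = -6.45700.
η = (dQ/dM)·(M/Q) = -6.45700 × (75.5/784.2492) = -0.622.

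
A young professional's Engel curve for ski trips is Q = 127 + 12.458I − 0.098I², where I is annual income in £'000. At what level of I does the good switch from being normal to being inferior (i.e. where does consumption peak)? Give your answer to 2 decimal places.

dQ/dI = 12.458 − 0.196I.
The good is inferior where dQ/dI < 0. Setting dQ/dI = 0 gives I = 12.458 / 0.196 = 63.56.

63.56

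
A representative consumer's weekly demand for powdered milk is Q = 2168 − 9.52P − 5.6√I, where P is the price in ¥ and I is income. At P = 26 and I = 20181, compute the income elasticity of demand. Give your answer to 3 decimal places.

At P = 26, I = 20181: Q = 1124.945.
Holding P constant, ∂Q/∂I = -5.6/(2√I) = -0.01971.
η_I = (∂Q/∂I)·(I/Q) = -0.01971 × (20181/1124.945) = -0.354.

-0.354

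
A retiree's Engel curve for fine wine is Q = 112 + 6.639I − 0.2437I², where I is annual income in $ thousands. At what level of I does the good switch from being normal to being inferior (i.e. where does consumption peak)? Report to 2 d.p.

dQ/dI = 6.639 − 0.4874I.
The good is inferior where dQ/dI < 0. Setting dQ/dI = 0 gives I = 6.639 / 0.4874 = 13.62.

13.62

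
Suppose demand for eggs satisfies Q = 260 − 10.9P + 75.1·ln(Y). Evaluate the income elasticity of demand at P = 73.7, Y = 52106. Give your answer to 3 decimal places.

0.276

At P = 73.7, Y = 52106: Q = 272.334.
Holding P constant, ∂Q/∂Y = 75.1/Y = 0.00144129.
η_Y = (∂Q/∂Y)·(Y/Q) = 0.00144129 × (52106/272.334) = 0.276.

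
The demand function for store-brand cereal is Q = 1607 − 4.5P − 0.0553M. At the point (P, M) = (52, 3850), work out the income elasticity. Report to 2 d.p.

-0.18

At P = 52, M = 3850: Q = 1160.095.
Holding P constant, ∂Q/∂M = −0.0553.
η_M = (∂Q/∂M)·(M/Q) = -0.0553 × (3850/1160.095) = -0.18.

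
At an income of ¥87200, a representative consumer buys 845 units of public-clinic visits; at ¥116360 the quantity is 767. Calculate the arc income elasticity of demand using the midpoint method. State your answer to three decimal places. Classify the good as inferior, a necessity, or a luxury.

ΔQ = 767 − 845 = -78; midpoint Q̄ = (845 + 767)/2 = 806.
ΔI = 116360 − 87200 = 29160; midpoint Ī = (87200 + 116360)/2 = 101780.
η = (ΔQ/Q̄) ÷ (ΔI/Ī) = (-78/806) ÷ (29160/101780) = -0.338.
η < 0 ⇒ inferior good.

-0.338 (inferior good)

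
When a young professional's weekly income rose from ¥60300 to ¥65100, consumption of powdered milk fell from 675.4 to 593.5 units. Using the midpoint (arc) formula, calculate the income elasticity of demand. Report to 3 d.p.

-1.686

ΔQ = 593.5 − 675.4 = -81.9; midpoint Q̄ = (675.4 + 593.5)/2 = 634.45.
ΔI = 65100 − 60300 = 4800; midpoint Ī = (60300 + 65100)/2 = 62700.
η = (ΔQ/Q̄) ÷ (ΔI/Ī) = (-81.9/634.45) ÷ (4800/62700) = -1.686.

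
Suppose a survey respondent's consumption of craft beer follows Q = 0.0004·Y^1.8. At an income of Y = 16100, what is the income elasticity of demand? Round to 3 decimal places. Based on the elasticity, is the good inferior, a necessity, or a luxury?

1.800 (luxury)

For Q = A·Y^β the income elasticity is constant and equal to β.
Here β = 1.8, so η = 1.800.
Since η > 1, the good is a luxury.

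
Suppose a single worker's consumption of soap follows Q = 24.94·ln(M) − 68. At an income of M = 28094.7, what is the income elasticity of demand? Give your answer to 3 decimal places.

0.133

At M = 28094.7: Q = 187.469.
dQ/dM = 24.94/M = 0.000887712 at this income.
η = (dQ/dM)·(M/Q) = 0.000887712 × (28094.7/187.469) = 0.133.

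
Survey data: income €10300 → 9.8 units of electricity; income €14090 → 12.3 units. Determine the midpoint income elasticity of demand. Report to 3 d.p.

0.728

ΔQ = 12.3 − 9.8 = 2.5; midpoint Q̄ = (9.8 + 12.3)/2 = 11.05.
ΔI = 14090 − 10300 = 3790; midpoint Ī = (10300 + 14090)/2 = 12195.
η = (ΔQ/Q̄) ÷ (ΔI/Ī) = (2.5/11.05) ÷ (3790/12195) = 0.728.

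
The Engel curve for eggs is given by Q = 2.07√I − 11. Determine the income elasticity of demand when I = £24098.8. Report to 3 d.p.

0.518

At I = 24098.8: Q = 310.342.
dQ/dI = 2.07/(2√I) = 0.00666719 at this income.
η = (dQ/dI)·(I/Q) = 0.00666719 × (24098.8/310.342) = 0.518.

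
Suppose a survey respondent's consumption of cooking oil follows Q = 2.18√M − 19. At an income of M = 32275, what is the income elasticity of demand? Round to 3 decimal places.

0.525

At M = 32275: Q = 372.642.
dQ/dM = 2.18/(2√M) = 0.00606727 at this income.
η = (dQ/dM)·(M/Q) = 0.00606727 × (32275/372.642) = 0.525.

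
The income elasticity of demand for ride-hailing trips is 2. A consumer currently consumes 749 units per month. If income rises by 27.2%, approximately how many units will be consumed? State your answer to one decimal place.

%ΔQ ≈ η × %ΔI = 2 × 27.2% = 54.4%.
New Q ≈ 749 × (1 + 0.544) = 1156.5.

1156.5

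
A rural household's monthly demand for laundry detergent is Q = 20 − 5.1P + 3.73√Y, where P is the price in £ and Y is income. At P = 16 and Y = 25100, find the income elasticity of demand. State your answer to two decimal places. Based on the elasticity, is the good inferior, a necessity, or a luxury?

0.56 (necessity)

At P = 16, Y = 25100: Q = 529.343.
Holding P constant, ∂Q/∂Y = 3.73/(2√Y) = 0.0117718.
η_Y = (∂Q/∂Y)·(Y/Q) = 0.0117718 × (25100/529.343) = 0.56.
Since 0 < η < 1, this is a necessity.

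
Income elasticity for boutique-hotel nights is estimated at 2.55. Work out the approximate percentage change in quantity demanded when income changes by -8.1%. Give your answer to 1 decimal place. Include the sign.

-20.7%

%ΔQ ≈ η × %ΔI = 2.55 × (-8.1%) = -20.7%.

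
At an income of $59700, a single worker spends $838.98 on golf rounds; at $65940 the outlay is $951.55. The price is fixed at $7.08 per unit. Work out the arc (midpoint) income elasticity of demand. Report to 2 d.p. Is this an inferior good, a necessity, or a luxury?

With a constant price, Q₁ = 838.98/7.08 = 118.500 and Q₂ = 951.55/7.08 = 134.400 (equivalently, work directly with expenditure since P cancels).
Midpoint %ΔQ = (951.55 − 838.98)/895.27 = 0.12574; midpoint %ΔI = (65940 − 59700)/62820 = 0.09933.
η = 0.12574 / 0.09933 = 1.27.
η > 1 ⇒ luxury.

1.27 (luxury)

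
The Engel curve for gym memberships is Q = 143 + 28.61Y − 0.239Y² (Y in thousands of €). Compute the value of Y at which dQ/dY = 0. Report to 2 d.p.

dQ/dY = 28.61 − 0.478Y.
The good is inferior where dQ/dY < 0. Setting dQ/dY = 0 gives Y = 28.61 / 0.478 = 59.85.

59.85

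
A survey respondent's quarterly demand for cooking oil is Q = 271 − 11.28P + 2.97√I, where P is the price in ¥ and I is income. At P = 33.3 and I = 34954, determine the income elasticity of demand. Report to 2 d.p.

At P = 33.3, I = 34954: Q = 450.647.
Holding P constant, ∂Q/∂I = 2.97/(2√I) = 0.00794288.
η_I = (∂Q/∂I)·(I/Q) = 0.00794288 × (34954/450.647) = 0.62.

0.62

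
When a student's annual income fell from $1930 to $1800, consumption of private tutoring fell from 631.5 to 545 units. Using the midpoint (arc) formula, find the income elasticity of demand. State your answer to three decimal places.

ΔQ = 545 − 631.5 = -86.5; midpoint Q̄ = (631.5 + 545)/2 = 588.25.
ΔI = 1800 − 1930 = -130; midpoint Ī = (1930 + 1800)/2 = 1865.
η = (ΔQ/Q̄) ÷ (ΔI/Ī) = (-86.5/588.25) ÷ (-130/1865) = 2.110.

2.110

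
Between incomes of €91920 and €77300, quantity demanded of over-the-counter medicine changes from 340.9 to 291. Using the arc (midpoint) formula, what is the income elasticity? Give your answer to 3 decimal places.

ΔQ = 291 − 340.9 = -49.9; midpoint Q̄ = (340.9 + 291)/2 = 315.95.
ΔI = 77300 − 91920 = -14620; midpoint Ī = (91920 + 77300)/2 = 84610.
η = (ΔQ/Q̄) ÷ (ΔI/Ī) = (-49.9/315.95) ÷ (-14620/84610) = 0.914.

0.914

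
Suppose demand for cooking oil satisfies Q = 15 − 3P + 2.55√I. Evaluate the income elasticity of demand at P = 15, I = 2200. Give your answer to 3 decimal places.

0.667

At P = 15, I = 2200: Q = 89.606.
Holding P constant, ∂Q/∂I = 2.55/(2√I) = 0.0271831.
η_I = (∂Q/∂I)·(I/Q) = 0.0271831 × (2200/89.606) = 0.667.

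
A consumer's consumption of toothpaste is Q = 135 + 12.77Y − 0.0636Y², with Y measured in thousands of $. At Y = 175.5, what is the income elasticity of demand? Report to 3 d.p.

-4.018

At Y = 175.5: Q = 417.2391.
dQ/dY = 12.77 − 0.1272Y = -9.55360.
η = (dQ/dY)·(Y/Q) = -9.55360 × (175.5/417.2391) = -4.018.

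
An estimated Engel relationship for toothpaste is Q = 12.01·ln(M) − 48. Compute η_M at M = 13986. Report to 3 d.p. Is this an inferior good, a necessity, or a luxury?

0.180 (necessity)

At M = 13986: Q = 66.645.
dQ/dM = 12.01/M = 0.000858716 at this income.
η = (dQ/dM)·(M/Q) = 0.000858716 × (13986/66.645) = 0.180.
Since 0 < η < 1, the good is a necessity.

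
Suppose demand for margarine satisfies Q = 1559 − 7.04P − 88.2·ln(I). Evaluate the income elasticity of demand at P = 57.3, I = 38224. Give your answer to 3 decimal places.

At P = 57.3, I = 38224: Q = 224.990.
Holding P constant, ∂Q/∂I = -88.2/I = -0.00230745.
η_I = (∂Q/∂I)·(I/Q) = -0.00230745 × (38224/224.990) = -0.392.

-0.392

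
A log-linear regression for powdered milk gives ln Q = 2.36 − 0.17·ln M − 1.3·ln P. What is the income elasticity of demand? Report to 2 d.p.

-0.17

In a log-linear demand, the coefficient on ln M is the income elasticity.
So η = -0.17.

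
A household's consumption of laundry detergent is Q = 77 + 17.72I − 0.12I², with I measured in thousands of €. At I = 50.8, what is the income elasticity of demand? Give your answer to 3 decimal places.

At I = 50.8: Q = 667.4992.
dQ/dI = 17.72 − 0.24I = 5.52800.
η = (dQ/dI)·(I/Q) = 5.52800 × (50.8/667.4992) = 0.421.

0.421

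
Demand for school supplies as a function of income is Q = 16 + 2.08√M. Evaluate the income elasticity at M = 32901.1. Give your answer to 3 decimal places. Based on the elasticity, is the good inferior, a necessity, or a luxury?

0.480 (necessity)

At M = 32901.1: Q = 393.284.
dQ/dM = 2.08/(2√M) = 0.00573361 at this income.
η = (dQ/dM)·(M/Q) = 0.00573361 × (32901.1/393.284) = 0.480.
Since 0 < η < 1, the good is a necessity.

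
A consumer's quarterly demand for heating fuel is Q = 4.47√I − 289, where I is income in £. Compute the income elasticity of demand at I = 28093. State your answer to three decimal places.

At I = 28093: Q = 460.215.
dQ/dI = 4.47/(2√I) = 0.0133346 at this income.
η = (dQ/dI)·(I/Q) = 0.0133346 × (28093/460.215) = 0.814.

0.814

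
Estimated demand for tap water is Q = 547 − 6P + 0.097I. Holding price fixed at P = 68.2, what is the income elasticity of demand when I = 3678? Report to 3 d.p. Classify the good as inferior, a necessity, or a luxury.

At P = 68.2, I = 3678: Q = 494.566.
Holding P constant, ∂Q/∂I = 0.097.
η_I = (∂Q/∂I)·(I/Q) = 0.097 × (3678/494.566) = 0.721.
Since 0 < η < 1, this is a necessity.

0.721 (necessity)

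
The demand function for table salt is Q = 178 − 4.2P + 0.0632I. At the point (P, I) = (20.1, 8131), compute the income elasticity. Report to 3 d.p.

At P = 20.1, I = 8131: Q = 607.459.
Holding P constant, ∂Q/∂I = 0.0632.
η_I = (∂Q/∂I)·(I/Q) = 0.0632 × (8131/607.459) = 0.846.

0.846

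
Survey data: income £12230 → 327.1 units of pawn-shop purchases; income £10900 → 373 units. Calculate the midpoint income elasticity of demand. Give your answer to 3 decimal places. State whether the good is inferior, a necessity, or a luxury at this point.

ΔQ = 373 − 327.1 = 45.9; midpoint Q̄ = (327.1 + 373)/2 = 350.05.
ΔI = 10900 − 12230 = -1330; midpoint Ī = (12230 + 10900)/2 = 11565.
η = (ΔQ/Q̄) ÷ (ΔI/Ī) = (45.9/350.05) ÷ (-1330/11565) = -1.140.
η < 0 ⇒ inferior good.

-1.140 (inferior good)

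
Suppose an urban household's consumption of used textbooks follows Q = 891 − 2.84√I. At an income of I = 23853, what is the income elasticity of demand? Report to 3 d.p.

At I = 23853: Q = 452.379.
dQ/dI = -2.84/(2√I) = -0.00919426 at this income.
η = (dQ/dI)·(I/Q) = -0.00919426 × (23853/452.379) = -0.485.

-0.485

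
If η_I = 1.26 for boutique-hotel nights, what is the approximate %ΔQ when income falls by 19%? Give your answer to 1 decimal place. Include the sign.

-23.9%

%ΔQ ≈ η × %ΔI = 1.26 × (-19%) = -23.9%.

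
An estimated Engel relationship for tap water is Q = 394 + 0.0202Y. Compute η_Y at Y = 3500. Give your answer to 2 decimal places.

At Y = 3500: Q = 464.700.
dQ/dY = 0.0202.
η = (dQ/dY)·(Y/Q) = 0.0202 × (3500/464.700) = 0.15.

0.15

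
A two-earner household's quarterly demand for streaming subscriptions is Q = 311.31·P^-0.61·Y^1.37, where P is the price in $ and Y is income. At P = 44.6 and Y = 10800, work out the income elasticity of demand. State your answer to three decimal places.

1.370

For a multiplicative demand Q = A·P^α·Y^β, the income elasticity is β everywhere.
Here β = 1.37, so η = 1.370.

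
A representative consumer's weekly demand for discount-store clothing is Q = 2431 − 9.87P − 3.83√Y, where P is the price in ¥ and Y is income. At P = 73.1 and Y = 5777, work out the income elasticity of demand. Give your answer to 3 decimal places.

-0.103

At P = 73.1, Y = 5777: Q = 1418.398.
Holding P constant, ∂Q/∂Y = -3.83/(2√Y) = -0.0251952.
η_Y = (∂Q/∂Y)·(Y/Q) = -0.0251952 × (5777/1418.398) = -0.103.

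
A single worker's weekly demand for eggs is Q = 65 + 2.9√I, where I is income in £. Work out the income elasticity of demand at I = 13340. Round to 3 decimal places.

0.419

At I = 13340: Q = 399.947.
dQ/dI = 2.9/(2√I) = 0.0125542 at this income.
η = (dQ/dI)·(I/Q) = 0.0125542 × (13340/399.947) = 0.419.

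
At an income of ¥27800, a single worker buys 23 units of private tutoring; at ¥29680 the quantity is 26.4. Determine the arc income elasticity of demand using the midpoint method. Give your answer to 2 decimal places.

2.10

ΔQ = 26.4 − 23 = 3.4; midpoint Q̄ = (23 + 26.4)/2 = 24.7.
ΔI = 29680 − 27800 = 1880; midpoint Ī = (27800 + 29680)/2 = 28740.
η = (ΔQ/Q̄) ÷ (ΔI/Ī) = (3.4/24.7) ÷ (1880/28740) = 2.10.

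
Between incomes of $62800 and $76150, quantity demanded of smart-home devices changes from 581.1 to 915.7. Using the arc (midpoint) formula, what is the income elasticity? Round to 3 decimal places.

ΔQ = 915.7 − 581.1 = 334.6; midpoint Q̄ = (581.1 + 915.7)/2 = 748.4.
ΔI = 76150 − 62800 = 13350; midpoint Ī = (62800 + 76150)/2 = 69475.
η = (ΔQ/Q̄) ÷ (ΔI/Ī) = (334.6/748.4) ÷ (13350/69475) = 2.327.

2.327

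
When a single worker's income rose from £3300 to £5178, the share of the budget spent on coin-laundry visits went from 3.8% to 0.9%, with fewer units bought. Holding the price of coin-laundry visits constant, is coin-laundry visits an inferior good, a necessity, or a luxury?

Quantity demanded falls as income rises, so η < 0.

inferior good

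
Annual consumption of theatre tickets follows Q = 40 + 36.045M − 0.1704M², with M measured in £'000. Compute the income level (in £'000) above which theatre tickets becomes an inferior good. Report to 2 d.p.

dQ/dM = 36.045 − 0.3408M.
The good is inferior where dQ/dM < 0. Setting dQ/dM = 0 gives M = 36.045 / 0.3408 = 105.77.

105.77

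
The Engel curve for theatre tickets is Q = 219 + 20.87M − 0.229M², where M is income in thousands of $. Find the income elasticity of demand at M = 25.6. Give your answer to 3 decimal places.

0.388

At M = 25.6: Q = 603.1946.
dQ/dM = 20.87 − 0.458M = 9.14520.
η = (dQ/dM)·(M/Q) = 9.14520 × (25.6/603.1946) = 0.388.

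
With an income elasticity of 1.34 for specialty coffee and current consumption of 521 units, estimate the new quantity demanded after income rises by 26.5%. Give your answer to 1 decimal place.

706.0

%ΔQ ≈ η × %ΔI = 1.34 × 26.5% = 35.51%.
New Q ≈ 521 × (1 + 0.3551) = 706.0.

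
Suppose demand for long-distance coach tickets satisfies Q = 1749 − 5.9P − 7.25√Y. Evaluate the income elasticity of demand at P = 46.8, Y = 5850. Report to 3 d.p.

At P = 46.8, Y = 5850: Q = 918.362.
Holding P constant, ∂Q/∂Y = -7.25/(2√Y) = -0.0473947.
η_Y = (∂Q/∂Y)·(Y/Q) = -0.0473947 × (5850/918.362) = -0.302.

-0.302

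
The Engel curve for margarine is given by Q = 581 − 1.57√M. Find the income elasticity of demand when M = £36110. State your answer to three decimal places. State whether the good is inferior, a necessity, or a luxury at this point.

-0.528 (inferior good)

At M = 36110: Q = 282.659.
dQ/dM = -1.57/(2√M) = -0.00413101 at this income.
η = (dQ/dM)·(M/Q) = -0.00413101 × (36110/282.659) = -0.528.
Since η < 0, the good is an inferior good.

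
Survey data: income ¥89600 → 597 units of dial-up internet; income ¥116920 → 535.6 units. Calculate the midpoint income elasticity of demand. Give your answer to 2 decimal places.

ΔQ = 535.6 − 597 = -61.4; midpoint Q̄ = (597 + 535.6)/2 = 566.3.
ΔI = 116920 − 89600 = 27320; midpoint Ī = (89600 + 116920)/2 = 103260.
η = (ΔQ/Q̄) ÷ (ΔI/Ī) = (-61.4/566.3) ÷ (27320/103260) = -0.41.

-0.41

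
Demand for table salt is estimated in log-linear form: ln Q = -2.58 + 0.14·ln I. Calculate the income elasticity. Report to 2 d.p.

0.14

In a log-linear demand, the coefficient on ln I is the income elasticity.
So η = 0.14.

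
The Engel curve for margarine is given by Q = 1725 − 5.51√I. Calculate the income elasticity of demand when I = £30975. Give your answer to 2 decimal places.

At I = 30975: Q = 755.256.
dQ/dI = -5.51/(2√I) = -0.0156537 at this income.
η = (dQ/dI)·(I/Q) = -0.0156537 × (30975/755.256) = -0.64.

-0.64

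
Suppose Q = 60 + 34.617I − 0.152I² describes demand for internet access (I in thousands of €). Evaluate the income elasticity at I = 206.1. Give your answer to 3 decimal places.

-7.830

At I = 206.1: Q = 738.0278.
dQ/dI = 34.617 − 0.304I = -28.03740.
η = (dQ/dI)·(I/Q) = -28.03740 × (206.1/738.0278) = -7.830.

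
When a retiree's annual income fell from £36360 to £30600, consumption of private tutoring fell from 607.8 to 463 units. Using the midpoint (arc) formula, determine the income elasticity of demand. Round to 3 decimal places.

1.572

ΔQ = 463 − 607.8 = -144.8; midpoint Q̄ = (607.8 + 463)/2 = 535.4.
ΔI = 30600 − 36360 = -5760; midpoint Ī = (36360 + 30600)/2 = 33480.
η = (ΔQ/Q̄) ÷ (ΔI/Ī) = (-144.8/535.4) ÷ (-5760/33480) = 1.572.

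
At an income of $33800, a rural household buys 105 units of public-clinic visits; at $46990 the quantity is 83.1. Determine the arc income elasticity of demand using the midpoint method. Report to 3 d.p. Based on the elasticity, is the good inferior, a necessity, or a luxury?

ΔQ = 83.1 − 105 = -21.9; midpoint Q̄ = (105 + 83.1)/2 = 94.05.
ΔI = 46990 − 33800 = 13190; midpoint Ī = (33800 + 46990)/2 = 40395.
η = (ΔQ/Q̄) ÷ (ΔI/Ī) = (-21.9/94.05) ÷ (13190/40395) = -0.713.
η < 0 ⇒ inferior good.

-0.713 (inferior good)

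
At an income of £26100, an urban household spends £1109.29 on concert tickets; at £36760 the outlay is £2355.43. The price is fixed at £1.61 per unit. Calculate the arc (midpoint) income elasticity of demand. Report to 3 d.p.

2.121

With a constant price, Q₁ = 1109.29/1.61 = 689.000 and Q₂ = 2355.43/1.61 = 1463.000 (equivalently, work directly with expenditure since P cancels).
Midpoint %ΔQ = (2355.43 − 1109.29)/1732.36 = 0.71933; midpoint %ΔI = (36760 − 26100)/31430 = 0.33917.
η = 0.71933 / 0.33917 = 2.121.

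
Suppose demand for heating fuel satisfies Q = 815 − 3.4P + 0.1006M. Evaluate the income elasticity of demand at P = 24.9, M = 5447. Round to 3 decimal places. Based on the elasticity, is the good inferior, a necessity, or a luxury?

0.429 (necessity)

At P = 24.9, M = 5447: Q = 1278.308.
Holding P constant, ∂Q/∂M = 0.1006.
η_M = (∂Q/∂M)·(M/Q) = 0.1006 × (5447/1278.308) = 0.429.
Since 0 < η < 1, this is a necessity.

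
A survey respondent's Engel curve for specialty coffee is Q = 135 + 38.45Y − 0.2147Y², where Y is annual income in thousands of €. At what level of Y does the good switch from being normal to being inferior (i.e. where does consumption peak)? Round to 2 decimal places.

dQ/dY = 38.45 − 0.4294Y.
The good is inferior where dQ/dY < 0. Setting dQ/dY = 0 gives Y = 38.45 / 0.4294 = 89.54.

89.54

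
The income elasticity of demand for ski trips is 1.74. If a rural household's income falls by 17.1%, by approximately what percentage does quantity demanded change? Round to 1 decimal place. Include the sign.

%ΔQ ≈ η × %ΔI = 1.74 × (-17.1%) = -29.8%.

-29.8%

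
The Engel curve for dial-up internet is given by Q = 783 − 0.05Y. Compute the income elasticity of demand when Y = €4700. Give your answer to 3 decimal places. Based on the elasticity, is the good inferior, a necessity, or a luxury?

-0.429 (inferior good)

At Y = 4700: Q = 548.000.
dQ/dY = −0.05.
η = (dQ/dY)·(Y/Q) = -0.05 × (4700/548.000) = -0.429.
Since η < 0, the good is an inferior good.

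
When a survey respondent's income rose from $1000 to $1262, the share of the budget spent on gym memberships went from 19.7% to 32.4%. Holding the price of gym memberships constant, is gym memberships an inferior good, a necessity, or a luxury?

The budget share rises as income rises, so η > 1.

luxury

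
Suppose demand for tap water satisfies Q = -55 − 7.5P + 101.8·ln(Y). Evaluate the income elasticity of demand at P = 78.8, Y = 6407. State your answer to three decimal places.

At P = 78.8, Y = 6407: Q = 246.292.
Holding P constant, ∂Q/∂Y = 101.8/Y = 0.0158889.
η_Y = (∂Q/∂Y)·(Y/Q) = 0.0158889 × (6407/246.292) = 0.413.

0.413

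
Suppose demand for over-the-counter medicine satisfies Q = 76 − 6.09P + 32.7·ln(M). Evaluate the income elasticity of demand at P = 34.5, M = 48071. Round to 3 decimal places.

At P = 34.5, M = 48071: Q = 218.415.
Holding P constant, ∂Q/∂M = 32.7/M = 0.000680244.
η_M = (∂Q/∂M)·(M/Q) = 0.000680244 × (48071/218.415) = 0.150.

0.150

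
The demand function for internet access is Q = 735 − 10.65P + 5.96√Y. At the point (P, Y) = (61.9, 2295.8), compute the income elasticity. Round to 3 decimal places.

At P = 61.9, Y = 2295.8: Q = 361.335.
Holding P constant, ∂Q/∂Y = 5.96/(2√Y) = 0.0621941.
η_Y = (∂Q/∂Y)·(Y/Q) = 0.0621941 × (2295.8/361.335) = 0.395.

0.395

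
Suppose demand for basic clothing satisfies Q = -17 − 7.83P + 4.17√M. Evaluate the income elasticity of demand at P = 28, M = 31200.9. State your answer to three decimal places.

At P = 28, M = 31200.9: Q = 500.339.
Holding P constant, ∂Q/∂M = 4.17/(2√M) = 0.0118038.
η_M = (∂Q/∂M)·(M/Q) = 0.0118038 × (31200.9/500.339) = 0.736.

0.736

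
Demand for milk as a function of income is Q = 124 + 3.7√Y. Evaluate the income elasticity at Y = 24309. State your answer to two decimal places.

At Y = 24309: Q = 700.880.
dQ/dY = 3.7/(2√Y) = 0.0118656 at this income.
η = (dQ/dY)·(Y/Q) = 0.0118656 × (24309/700.880) = 0.41.

0.41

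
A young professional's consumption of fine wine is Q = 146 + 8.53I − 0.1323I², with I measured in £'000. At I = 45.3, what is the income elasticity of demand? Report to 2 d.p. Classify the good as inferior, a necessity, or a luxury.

At I = 45.3: Q = 260.9175.
dQ/dI = 8.53 − 0.2646I = -3.45638.
η = (dQ/dI)·(I/Q) = -3.45638 × (45.3/260.9175) = -0.60.
η < 0 ⇒ inferior good.

-0.60 (inferior good)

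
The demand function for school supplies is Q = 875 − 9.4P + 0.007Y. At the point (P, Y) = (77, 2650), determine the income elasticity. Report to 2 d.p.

0.11

At P = 77, Y = 2650: Q = 169.750.
Holding P constant, ∂Q/∂Y = 0.007.
η_Y = (∂Q/∂Y)·(Y/Q) = 0.007 × (2650/169.750) = 0.11.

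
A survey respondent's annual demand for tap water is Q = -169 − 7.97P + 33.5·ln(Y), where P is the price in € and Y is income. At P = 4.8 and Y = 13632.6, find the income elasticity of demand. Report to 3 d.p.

At P = 4.8, Y = 13632.6: Q = 111.671.
Holding P constant, ∂Q/∂Y = 33.5/Y = 0.00245734.
η_Y = (∂Q/∂Y)·(Y/Q) = 0.00245734 × (13632.6/111.671) = 0.300.

0.300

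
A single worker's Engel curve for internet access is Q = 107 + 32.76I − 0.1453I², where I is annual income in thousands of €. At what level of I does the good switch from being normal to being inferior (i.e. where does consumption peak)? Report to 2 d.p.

dQ/dI = 32.76 − 0.2906I.
The good is inferior where dQ/dI < 0. Setting dQ/dI = 0 gives I = 32.76 / 0.2906 = 112.73.

112.73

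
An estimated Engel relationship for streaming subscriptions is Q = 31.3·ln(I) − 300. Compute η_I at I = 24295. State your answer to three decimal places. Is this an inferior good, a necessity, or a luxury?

1.948 (luxury)

At I = 24295: Q = 16.068.
dQ/dI = 31.3/I = 0.00128833 at this income.
η = (dQ/dI)·(I/Q) = 0.00128833 × (24295/16.068) = 1.948.
Since η > 1, the good is a luxury.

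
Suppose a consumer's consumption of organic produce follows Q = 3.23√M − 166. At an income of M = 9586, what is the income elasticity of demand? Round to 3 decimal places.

1.052

At M = 9586: Q = 150.243.
dQ/dM = 3.23/(2√M) = 0.0164951 at this income.
η = (dQ/dM)·(M/Q) = 0.0164951 × (9586/150.243) = 1.052.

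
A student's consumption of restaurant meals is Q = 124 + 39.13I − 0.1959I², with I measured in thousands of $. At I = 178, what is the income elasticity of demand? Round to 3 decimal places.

At I = 178: Q = 882.2444.
dQ/dI = 39.13 − 0.3918I = -30.61040.
η = (dQ/dI)·(I/Q) = -30.61040 × (178/882.2444) = -6.176.

-6.176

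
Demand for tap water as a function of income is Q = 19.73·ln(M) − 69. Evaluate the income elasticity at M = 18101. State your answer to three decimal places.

At M = 18101: Q = 124.427.
dQ/dM = 19.73/M = 0.00109 at this income.
η = (dQ/dM)·(M/Q) = 0.00109 × (18101/124.427) = 0.159.

0.159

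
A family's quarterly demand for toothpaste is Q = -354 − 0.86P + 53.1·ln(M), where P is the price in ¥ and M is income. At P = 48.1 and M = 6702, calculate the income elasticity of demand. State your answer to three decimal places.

0.733

At P = 48.1, M = 6702: Q = 72.454.
Holding P constant, ∂Q/∂M = 53.1/M = 0.00792301.
η_M = (∂Q/∂M)·(M/Q) = 0.00792301 × (6702/72.454) = 0.733.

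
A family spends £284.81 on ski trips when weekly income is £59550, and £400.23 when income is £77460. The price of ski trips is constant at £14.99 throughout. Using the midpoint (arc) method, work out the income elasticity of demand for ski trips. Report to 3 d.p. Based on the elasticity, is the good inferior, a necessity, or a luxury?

1.289 (luxury)

With a constant price, Q₁ = 284.81/14.99 = 19.000 and Q₂ = 400.23/14.99 = 26.700 (equivalently, work directly with expenditure since P cancels).
Midpoint %ΔQ = (400.23 − 284.81)/342.52 = 0.33697; midpoint %ΔI = (77460 − 59550)/68505 = 0.26144.
η = 0.33697 / 0.26144 = 1.289.
η > 1 ⇒ luxury.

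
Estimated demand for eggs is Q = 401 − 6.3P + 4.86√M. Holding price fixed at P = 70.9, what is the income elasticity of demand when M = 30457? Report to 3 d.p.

At P = 70.9, M = 30457: Q = 802.494.
Holding P constant, ∂Q/∂M = 4.86/(2√M) = 0.013924.
η_M = (∂Q/∂M)·(M/Q) = 0.013924 × (30457/802.494) = 0.528.

0.528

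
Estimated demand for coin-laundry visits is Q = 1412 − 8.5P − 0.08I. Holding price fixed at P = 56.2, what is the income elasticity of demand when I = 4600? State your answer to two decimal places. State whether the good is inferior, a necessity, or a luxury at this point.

-0.65 (inferior good)

At P = 56.2, I = 4600: Q = 566.300.
Holding P constant, ∂Q/∂I = −0.08.
η_I = (∂Q/∂I)·(I/Q) = -0.08 × (4600/566.300) = -0.65.
Since η < 0, this is an inferior good.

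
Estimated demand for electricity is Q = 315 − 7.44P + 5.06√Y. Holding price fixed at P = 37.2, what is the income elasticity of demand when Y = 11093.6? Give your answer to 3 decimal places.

0.467

At P = 37.2, Y = 11093.6: Q = 571.182.
Holding P constant, ∂Q/∂Y = 5.06/(2√Y) = 0.0240206.
η_Y = (∂Q/∂Y)·(Y/Q) = 0.0240206 × (11093.6/571.182) = 0.467.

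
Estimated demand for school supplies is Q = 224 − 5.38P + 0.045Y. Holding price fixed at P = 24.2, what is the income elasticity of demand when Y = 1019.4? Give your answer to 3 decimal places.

0.328

At P = 24.2, Y = 1019.4: Q = 139.677.
Holding P constant, ∂Q/∂Y = 0.045.
η_Y = (∂Q/∂Y)·(Y/Q) = 0.045 × (1019.4/139.677) = 0.328.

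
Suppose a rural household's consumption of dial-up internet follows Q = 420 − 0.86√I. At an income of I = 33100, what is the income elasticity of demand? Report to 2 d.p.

-0.30

At I = 33100: Q = 263.537.
dQ/dI = -0.86/(2√I) = -0.00236349 at this income.
η = (dQ/dI)·(I/Q) = -0.00236349 × (33100/263.537) = -0.30.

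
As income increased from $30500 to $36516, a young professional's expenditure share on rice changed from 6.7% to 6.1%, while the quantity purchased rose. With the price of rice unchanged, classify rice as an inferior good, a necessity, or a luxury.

Quantity rises but the budget share falls as income rises, so 0 < η < 1.

necessity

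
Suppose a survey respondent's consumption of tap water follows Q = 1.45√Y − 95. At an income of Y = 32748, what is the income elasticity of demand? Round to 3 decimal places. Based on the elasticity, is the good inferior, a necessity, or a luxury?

0.784 (necessity)

At Y = 32748: Q = 167.398.
dQ/dY = 1.45/(2√Y) = 0.00400632 at this income.
η = (dQ/dY)·(Y/Q) = 0.00400632 × (32748/167.398) = 0.784.
Since 0 < η < 1, the good is a necessity.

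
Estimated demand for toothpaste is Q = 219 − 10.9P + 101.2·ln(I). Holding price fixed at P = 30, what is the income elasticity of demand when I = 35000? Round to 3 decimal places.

0.106

At P = 30, I = 35000: Q = 950.866.
Holding P constant, ∂Q/∂I = 101.2/I = 0.00289143.
η_I = (∂Q/∂I)·(I/Q) = 0.00289143 × (35000/950.866) = 0.106.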